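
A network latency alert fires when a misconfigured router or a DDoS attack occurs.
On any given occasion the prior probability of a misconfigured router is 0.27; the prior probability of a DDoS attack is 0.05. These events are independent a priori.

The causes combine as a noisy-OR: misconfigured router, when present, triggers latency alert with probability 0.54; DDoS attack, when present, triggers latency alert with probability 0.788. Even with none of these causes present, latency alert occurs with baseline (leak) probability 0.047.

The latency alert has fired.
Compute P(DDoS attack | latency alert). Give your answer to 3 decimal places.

P(DDoS attack | latency alert) ≈ 0.190

Under noisy-OR, P(latency alert | causes) = 1 − (1−0.047)·∏(1−qᵢ) over the active causes.
Weight on DDoS attack=true, given the evidence: 0.029126 + 0.012245 = 0.041371
Denominator P(latency alert): 0.047×0.73×0.95 + 0.797964×0.73×0.05 + 0.56162×0.27×0.95 + 0.907063×0.27×0.05 = 0.218021
P(DDoS attack | latency alert) = 0.041371/0.218021 ≈ 0.190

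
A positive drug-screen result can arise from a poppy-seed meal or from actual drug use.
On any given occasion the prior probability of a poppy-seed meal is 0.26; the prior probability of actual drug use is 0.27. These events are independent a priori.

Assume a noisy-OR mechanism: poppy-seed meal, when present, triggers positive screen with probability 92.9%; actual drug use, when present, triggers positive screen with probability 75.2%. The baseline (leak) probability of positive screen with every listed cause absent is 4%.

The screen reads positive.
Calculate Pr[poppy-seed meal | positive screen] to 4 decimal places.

Pr[poppy-seed meal | positive screen] ≈ 0.5858

Under noisy-OR, P(positive screen | causes) = 1 − (1−0.04)·∏(1−qᵢ) over the active causes.
Sum P(positive screen|·) weighted by the priors over the 4 (poppy-seed meal, actual drug use) configurations:
  P(positive screen) = 0.04×0.74×0.73 + 0.76192×0.74×0.27 + 0.93184×0.26×0.73 + 0.983096×0.26×0.27
        = 0.021608 + 0.152232 + 0.176863 + 0.069013 = 0.419716
The terms with poppy-seed meal present sum to 0.245876, so
  P(poppy-seed meal | positive screen) = 0.245876 / 0.419716 ≈ 0.5858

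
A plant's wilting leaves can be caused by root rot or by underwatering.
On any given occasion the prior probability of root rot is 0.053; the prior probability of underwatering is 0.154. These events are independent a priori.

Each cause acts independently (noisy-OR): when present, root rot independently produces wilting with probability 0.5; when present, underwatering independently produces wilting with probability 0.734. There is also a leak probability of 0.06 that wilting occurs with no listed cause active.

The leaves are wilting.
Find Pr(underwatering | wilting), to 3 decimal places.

Under noisy-OR, P(wilting | causes) = 1 − (1−0.06)·∏(1−qᵢ) over the active causes.
By total probability over the 4 (root rot, underwatering) configurations:
  P(wilting) = 0.06·0.947·0.846 + 0.74996·0.947·0.154 + 0.53·0.053·0.846 + 0.87498·0.053·0.154
        = 0.048070 + 0.109373 + 0.023764 + 0.007142 = 0.188349
Configurations with underwatering contribute 0.116515, so
  P(underwatering | wilting) = 0.116515 / 0.188349 ≈ 0.619

Pr(underwatering | wilting) ≈ 0.619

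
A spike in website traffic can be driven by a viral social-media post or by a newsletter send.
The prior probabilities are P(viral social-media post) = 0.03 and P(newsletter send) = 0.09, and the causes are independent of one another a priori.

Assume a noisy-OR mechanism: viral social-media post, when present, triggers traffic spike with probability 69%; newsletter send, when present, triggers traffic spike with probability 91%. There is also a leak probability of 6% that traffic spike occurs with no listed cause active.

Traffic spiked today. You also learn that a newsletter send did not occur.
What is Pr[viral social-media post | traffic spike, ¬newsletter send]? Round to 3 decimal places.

Pr[viral social-media post | traffic spike, ¬newsletter send] ≈ 0.268

Under noisy-OR, P(traffic spike | causes) = 1 − (1−0.06)·∏(1−qᵢ) over the active causes.
By total probability over both values of viral social-media post:
  P(traffic spike | ¬newsletter send) = 0.06·0.97 + 0.7086·0.03
        = 0.058200 + 0.021258 = 0.079458
The terms with viral social-media post present sum to 0.021258, so
  P(viral social-media post | traffic spike, ¬newsletter send) = 0.021258 / 0.079458 ≈ 0.268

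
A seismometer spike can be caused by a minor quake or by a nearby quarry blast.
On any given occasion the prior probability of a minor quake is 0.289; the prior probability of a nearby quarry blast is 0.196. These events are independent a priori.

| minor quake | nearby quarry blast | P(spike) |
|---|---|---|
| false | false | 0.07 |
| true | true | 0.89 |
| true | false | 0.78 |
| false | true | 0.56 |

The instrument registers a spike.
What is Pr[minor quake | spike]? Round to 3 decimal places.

Pr[minor quake | spike] ≈ 0.662

By total probability over the 4 (minor quake, nearby quarry blast) configurations:
  P(spike) = 0.07·0.711·0.804 + 0.56·0.711·0.196 + 0.78·0.289·0.804 + 0.89·0.289·0.196
        = 0.040015 + 0.078039 + 0.181238 + 0.050413 = 0.349705
Keeping only the minor quake-present terms gives 0.231651, so
  P(minor quake | spike) = 0.231651 / 0.349705 ≈ 0.662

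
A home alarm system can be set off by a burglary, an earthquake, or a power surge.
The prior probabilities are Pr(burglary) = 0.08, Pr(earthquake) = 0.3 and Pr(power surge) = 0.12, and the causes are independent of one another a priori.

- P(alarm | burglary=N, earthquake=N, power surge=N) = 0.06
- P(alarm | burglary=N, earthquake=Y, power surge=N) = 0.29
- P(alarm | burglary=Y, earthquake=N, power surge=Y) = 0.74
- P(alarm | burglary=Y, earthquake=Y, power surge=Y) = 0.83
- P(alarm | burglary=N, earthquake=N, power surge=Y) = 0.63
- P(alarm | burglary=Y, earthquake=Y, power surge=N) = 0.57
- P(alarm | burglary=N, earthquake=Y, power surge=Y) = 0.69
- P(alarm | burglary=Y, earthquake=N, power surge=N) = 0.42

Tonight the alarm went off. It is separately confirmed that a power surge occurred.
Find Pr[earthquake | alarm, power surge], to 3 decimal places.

Numerator (weight on configurations with earthquake): 0.190440 + 0.019920 = 0.210360
The normalizing constant is 0.63×0.92×0.7 + 0.69×0.92×0.3 + 0.74×0.08×0.7 + 0.83×0.08×0.3 = 0.657520
P(earthquake | alarm, power surge) = 0.210360/0.657520 ≈ 0.320

Pr[earthquake | alarm, power surge] ≈ 0.320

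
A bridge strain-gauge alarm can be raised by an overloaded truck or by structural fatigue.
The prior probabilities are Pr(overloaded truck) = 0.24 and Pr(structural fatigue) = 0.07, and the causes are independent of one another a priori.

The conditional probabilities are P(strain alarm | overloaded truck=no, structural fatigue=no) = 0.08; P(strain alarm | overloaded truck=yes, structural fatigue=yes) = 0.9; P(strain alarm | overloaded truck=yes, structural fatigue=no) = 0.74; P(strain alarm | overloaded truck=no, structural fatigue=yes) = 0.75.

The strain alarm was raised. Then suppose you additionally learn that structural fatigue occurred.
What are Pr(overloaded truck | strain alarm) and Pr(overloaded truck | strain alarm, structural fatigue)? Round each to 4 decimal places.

Pr(overloaded truck | strain alarm) ≈ 0.6515; Pr(overloaded truck | strain alarm, structural fatigue) ≈ 0.2748

Numerator (weight on configurations with overloaded truck): 0.165168 + 0.015120 = 0.180288
The normalizing constant is 0.08*0.76*0.93 + 0.75*0.76*0.07 + 0.74*0.24*0.93 + 0.9*0.24*0.07 = 0.276732
P(overloaded truck | strain alarm) = 0.180288/0.276732 ≈ 0.6515

With the extra evidence:
Sum P(strain alarm|·) weighted by the priors over both values of overloaded truck:
  P(strain alarm | structural fatigue) = 0.75*0.76 + 0.9*0.24
        = 0.570000 + 0.216000 = 0.786000
The terms with overloaded truck present sum to 0.216000, so
  P(overloaded truck | strain alarm, structural fatigue) = 0.216000 / 0.786000 ≈ 0.2748
This is intercausal reasoning (explaining away): once structural fatigue accounts for the strain alarm, overloaded truck becomes less likely.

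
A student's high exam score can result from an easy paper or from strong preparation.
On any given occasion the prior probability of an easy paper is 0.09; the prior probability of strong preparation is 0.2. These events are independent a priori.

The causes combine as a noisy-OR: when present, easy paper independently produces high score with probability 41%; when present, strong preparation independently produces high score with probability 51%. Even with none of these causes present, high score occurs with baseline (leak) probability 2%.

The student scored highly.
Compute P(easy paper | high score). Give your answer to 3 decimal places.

Under noisy-OR, P(high score | causes) = 1 − (1−0.02)·∏(1−qᵢ) over the active causes.
P(high score) = 0.02*0.91*0.8 + 0.5198*0.91*0.2 + 0.4218*0.09*0.8 + 0.716682*0.09*0.2 = 0.014560 + 0.094604 + 0.030370 + 0.012900 = 0.152434
Of this, 0.043270 comes from 0.030370 + 0.012900 (the easy paper=true cases).
P(easy paper | high score) = 0.043270 / 0.152434 ≈ 0.284

P(easy paper | high score) ≈ 0.284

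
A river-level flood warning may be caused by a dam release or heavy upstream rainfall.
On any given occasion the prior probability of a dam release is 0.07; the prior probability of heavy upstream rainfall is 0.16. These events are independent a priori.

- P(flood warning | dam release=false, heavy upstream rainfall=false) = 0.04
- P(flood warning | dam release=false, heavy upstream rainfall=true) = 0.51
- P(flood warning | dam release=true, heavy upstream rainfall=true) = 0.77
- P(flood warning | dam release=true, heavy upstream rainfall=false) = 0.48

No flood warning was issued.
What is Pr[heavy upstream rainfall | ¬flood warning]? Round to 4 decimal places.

Pr[heavy upstream rainfall | ¬flood warning] ≈ 0.0882

Enumerate the 4 (dam release, heavy upstream rainfall) configurations and weight by the priors:
  P(¬flood warning) = 0.96·0.93·0.84 + 0.49·0.93·0.16 + 0.52·0.07·0.84 + 0.23·0.07·0.16
        = 0.749952 + 0.072912 + 0.030576 + 0.002576 = 0.856016
Keeping only the heavy upstream rainfall-present terms gives 0.075488, so
  P(heavy upstream rainfall | ¬flood warning) = 0.075488 / 0.856016 ≈ 0.0882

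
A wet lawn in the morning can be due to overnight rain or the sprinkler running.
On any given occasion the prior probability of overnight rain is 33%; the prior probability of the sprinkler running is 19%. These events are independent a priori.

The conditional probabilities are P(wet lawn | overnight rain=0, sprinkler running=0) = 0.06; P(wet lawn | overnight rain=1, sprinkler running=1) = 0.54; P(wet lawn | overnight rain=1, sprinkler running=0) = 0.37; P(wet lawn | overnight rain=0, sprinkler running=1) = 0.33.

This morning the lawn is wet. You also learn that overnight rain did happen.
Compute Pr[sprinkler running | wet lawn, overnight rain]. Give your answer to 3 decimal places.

For the numerator, keep only sprinkler running=true terms: 0.54×0.19 = 0.102600
The normalizing constant is 0.37×0.81 + 0.54×0.19 = 0.402300
Posterior = 0.102600 / 0.402300 ≈ 0.255

Pr[sprinkler running | wet lawn, overnight rain] ≈ 0.255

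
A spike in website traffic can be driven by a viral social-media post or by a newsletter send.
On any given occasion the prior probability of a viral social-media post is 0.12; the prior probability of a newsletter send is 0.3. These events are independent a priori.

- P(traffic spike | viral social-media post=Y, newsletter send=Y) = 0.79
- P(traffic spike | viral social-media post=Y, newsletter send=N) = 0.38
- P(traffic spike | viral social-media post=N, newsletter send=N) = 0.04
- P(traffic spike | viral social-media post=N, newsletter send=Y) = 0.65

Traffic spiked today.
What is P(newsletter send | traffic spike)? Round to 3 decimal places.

P(newsletter send | traffic spike) ≈ 0.780

Sum P(traffic spike|·) weighted by the priors over the 4 (viral social-media post, newsletter send) configurations:
  P(traffic spike) = 0.04·0.88·0.7 + 0.65·0.88·0.3 + 0.38·0.12·0.7 + 0.79·0.12·0.3
        = 0.024640 + 0.171600 + 0.031920 + 0.028440 = 0.256600
Configurations with newsletter send contribute 0.200040, so
  P(newsletter send | traffic spike) = 0.200040 / 0.256600 ≈ 0.780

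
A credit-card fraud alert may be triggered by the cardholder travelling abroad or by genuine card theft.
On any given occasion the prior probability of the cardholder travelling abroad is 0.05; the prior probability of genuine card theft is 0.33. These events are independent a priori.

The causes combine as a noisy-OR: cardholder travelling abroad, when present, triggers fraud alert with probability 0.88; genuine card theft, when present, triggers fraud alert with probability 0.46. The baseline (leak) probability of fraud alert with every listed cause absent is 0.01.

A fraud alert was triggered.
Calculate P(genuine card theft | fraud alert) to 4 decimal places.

P(genuine card theft | fraud alert) ≈ 0.8181

Under noisy-OR, P(fraud alert | causes) = 1 − (1−0.01)·∏(1−qᵢ) over the active causes.
P(fraud alert) = 0.01*0.95*0.67 + 0.4654*0.95*0.33 + 0.8812*0.05*0.67 + 0.935848*0.05*0.33 = 0.006365 + 0.145903 + 0.029520 + 0.015441 = 0.197229
The genuine card theft-present share is 0.145903 + 0.015441 = 0.161344.
Hence the posterior is 0.161344/0.197229 ≈ 0.8181.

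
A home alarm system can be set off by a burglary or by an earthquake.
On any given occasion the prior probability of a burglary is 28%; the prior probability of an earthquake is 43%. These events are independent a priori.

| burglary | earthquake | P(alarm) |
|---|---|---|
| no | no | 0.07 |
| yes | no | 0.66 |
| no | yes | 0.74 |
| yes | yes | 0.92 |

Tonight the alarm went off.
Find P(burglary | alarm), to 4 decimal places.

P(burglary | alarm) ≈ 0.4560

P(alarm) = 0.07×0.72×0.57 + 0.74×0.72×0.43 + 0.66×0.28×0.57 + 0.92×0.28×0.43 = 0.028728 + 0.229104 + 0.105336 + 0.110768 = 0.473936
Of this, 0.216104 comes from 0.105336 + 0.110768 (the burglary=true cases).
Hence the posterior is 0.216104/0.473936 ≈ 0.4560.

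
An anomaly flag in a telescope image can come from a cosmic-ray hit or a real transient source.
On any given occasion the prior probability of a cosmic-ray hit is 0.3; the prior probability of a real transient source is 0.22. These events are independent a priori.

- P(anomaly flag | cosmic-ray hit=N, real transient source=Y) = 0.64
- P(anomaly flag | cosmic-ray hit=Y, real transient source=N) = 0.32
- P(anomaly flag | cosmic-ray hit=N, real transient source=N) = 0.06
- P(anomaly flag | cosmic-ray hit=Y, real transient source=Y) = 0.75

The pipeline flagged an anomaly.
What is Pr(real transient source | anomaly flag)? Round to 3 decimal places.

Pr(real transient source | anomaly flag) ≈ 0.579

Numerator (weight on configurations with real transient source): 0.098560 + 0.049500 = 0.148060
The normalizing constant is 0.06·0.7·0.78 + 0.64·0.7·0.22 + 0.32·0.3·0.78 + 0.75·0.3·0.22 = 0.255700
Posterior = 0.148060 / 0.255700 ≈ 0.579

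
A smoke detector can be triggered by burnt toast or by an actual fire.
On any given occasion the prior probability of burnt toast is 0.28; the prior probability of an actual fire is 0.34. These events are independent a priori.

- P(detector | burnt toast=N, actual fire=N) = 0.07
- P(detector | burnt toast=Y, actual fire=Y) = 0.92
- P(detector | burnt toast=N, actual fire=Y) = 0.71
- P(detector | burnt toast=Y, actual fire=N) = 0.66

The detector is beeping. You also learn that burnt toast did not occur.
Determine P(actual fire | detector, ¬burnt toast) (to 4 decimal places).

P(detector | ¬burnt toast) = 0.07×0.66 + 0.71×0.34 = 0.046200 + 0.241400 = 0.287600
Of this, 0.241400 comes from 0.71×0.34 (the actual fire=true cases).
So P(actual fire | detector, ¬burnt toast) = 0.241400/0.287600 ≈ 0.8394.

P(actual fire | detector, ¬burnt toast) ≈ 0.8394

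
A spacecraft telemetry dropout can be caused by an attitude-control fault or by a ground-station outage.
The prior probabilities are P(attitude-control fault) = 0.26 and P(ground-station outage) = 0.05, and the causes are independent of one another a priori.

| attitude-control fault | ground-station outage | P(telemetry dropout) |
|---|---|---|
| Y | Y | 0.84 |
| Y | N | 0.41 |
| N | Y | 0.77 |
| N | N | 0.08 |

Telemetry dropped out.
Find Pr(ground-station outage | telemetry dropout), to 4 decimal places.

Pr(ground-station outage | telemetry dropout) ≈ 0.2001

Enumerate the 4 (attitude-control fault, ground-station outage) configurations and weight by the priors:
  P(telemetry dropout) = 0.08*0.74*0.95 + 0.77*0.74*0.05 + 0.41*0.26*0.95 + 0.84*0.26*0.05
        = 0.056240 + 0.028490 + 0.101270 + 0.010920 = 0.196920
The terms with ground-station outage present sum to 0.039410, so
  P(ground-station outage | telemetry dropout) = 0.039410 / 0.196920 ≈ 0.2001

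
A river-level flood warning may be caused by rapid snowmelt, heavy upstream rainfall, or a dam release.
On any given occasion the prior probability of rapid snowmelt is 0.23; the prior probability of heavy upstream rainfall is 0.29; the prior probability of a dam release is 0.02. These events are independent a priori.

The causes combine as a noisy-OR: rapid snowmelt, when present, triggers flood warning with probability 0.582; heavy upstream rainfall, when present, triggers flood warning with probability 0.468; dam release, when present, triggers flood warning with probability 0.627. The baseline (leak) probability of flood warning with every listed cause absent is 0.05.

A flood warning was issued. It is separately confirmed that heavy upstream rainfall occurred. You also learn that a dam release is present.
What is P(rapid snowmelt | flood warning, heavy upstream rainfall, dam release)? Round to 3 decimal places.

Under noisy-OR, P(flood warning | causes) = 1 − (1−0.05)·∏(1−qᵢ) over the active causes.
Enumerate both values of rapid snowmelt and weight by the priors:
  P(flood warning | heavy upstream rainfall, dam release) = 0.811486×0.77 + 0.921201×0.23
        = 0.624844 + 0.211876 = 0.836720
The terms with rapid snowmelt present sum to 0.211876, so
  P(rapid snowmelt | flood warning, heavy upstream rainfall, dam release) = 0.211876 / 0.836720 ≈ 0.253

P(rapid snowmelt | flood warning, heavy upstream rainfall, dam release) ≈ 0.253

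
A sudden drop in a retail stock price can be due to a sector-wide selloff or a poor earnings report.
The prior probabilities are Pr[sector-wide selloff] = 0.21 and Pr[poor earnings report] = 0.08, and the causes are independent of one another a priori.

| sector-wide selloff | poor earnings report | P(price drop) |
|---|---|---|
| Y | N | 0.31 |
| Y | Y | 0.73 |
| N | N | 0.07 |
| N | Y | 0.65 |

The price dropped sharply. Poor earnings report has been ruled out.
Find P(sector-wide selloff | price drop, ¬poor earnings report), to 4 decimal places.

P(sector-wide selloff | price drop, ¬poor earnings report) ≈ 0.5407

Sum P(price drop|·) weighted by the priors over both values of sector-wide selloff:
  P(price drop | ¬poor earnings report) = 0.07*0.79 + 0.31*0.21
        = 0.055300 + 0.065100 = 0.120400
Configurations with sector-wide selloff contribute 0.065100, so
  P(sector-wide selloff | price drop, ¬poor earnings report) = 0.065100 / 0.120400 ≈ 0.5407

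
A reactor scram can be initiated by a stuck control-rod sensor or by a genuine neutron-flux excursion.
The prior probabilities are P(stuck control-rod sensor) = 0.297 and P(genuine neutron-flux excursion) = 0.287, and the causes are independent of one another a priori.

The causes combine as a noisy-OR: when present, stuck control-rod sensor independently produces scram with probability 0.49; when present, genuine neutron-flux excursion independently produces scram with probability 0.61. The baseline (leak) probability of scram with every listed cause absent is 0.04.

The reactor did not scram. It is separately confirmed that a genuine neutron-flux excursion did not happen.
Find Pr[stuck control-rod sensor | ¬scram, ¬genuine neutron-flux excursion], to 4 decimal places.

Pr[stuck control-rod sensor | ¬scram, ¬genuine neutron-flux excursion] ≈ 0.1773

Under noisy-OR, P(scram | causes) = 1 − (1−0.04)·∏(1−qᵢ) over the active causes.
P(¬scram | ¬genuine neutron-flux excursion) = 0.96*0.703 + 0.4896*0.297 = 0.674880 + 0.145411 = 0.820291
Of this, 0.145411 comes from 0.4896*0.297 (the stuck control-rod sensor=true cases).
Hence the posterior is 0.145411/0.820291 ≈ 0.1773.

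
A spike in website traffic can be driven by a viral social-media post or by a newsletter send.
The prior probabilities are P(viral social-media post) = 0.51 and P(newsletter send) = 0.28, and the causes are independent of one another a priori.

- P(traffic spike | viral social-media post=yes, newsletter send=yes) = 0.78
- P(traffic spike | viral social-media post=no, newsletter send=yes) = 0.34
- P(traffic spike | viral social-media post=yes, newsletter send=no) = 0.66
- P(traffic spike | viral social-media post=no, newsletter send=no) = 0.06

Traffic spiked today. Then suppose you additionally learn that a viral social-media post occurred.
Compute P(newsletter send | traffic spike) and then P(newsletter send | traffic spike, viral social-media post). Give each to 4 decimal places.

P(traffic spike) = 0.06×0.49×0.72 + 0.34×0.49×0.28 + 0.66×0.51×0.72 + 0.78×0.51×0.28 = 0.021168 + 0.046648 + 0.242352 + 0.111384 = 0.421552
Restricting to configurations with newsletter send present: 0.046648 + 0.111384 = 0.158032.
P(newsletter send | traffic spike) = 0.158032 / 0.421552 ≈ 0.3749

Now also conditioning on viral social-media post=true:
For the numerator, keep only newsletter send=true terms: 0.78*0.28 = 0.218400
The normalizing constant is 0.66*0.72 + 0.78*0.28 = 0.693600
P(newsletter send | traffic spike, viral social-media post) = 0.218400/0.693600 ≈ 0.3149
Conditioning on viral social-media post lowers the posterior on newsletter send: the classic explaining-away effect in a common-effect structure.

P(newsletter send | traffic spike) ≈ 0.3749; P(newsletter send | traffic spike, viral social-media post) ≈ 0.3149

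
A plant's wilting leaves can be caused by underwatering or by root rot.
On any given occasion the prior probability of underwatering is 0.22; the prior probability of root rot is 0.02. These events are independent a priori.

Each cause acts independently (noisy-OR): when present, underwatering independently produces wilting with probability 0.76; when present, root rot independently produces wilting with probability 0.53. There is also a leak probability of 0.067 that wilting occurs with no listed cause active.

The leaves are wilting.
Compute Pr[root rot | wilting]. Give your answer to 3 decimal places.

Under noisy-OR, P(wilting | causes) = 1 − (1−0.067)·∏(1−qᵢ) over the active causes.
Enumerate the 4 (underwatering, root rot) configurations and weight by the priors:
  P(wilting) = 0.067*0.78*0.98 + 0.56149*0.78*0.02 + 0.77608*0.22*0.98 + 0.894758*0.22*0.02
        = 0.051215 + 0.008759 + 0.167323 + 0.003937 = 0.231234
The terms with root rot present sum to 0.012696, so
  P(root rot | wilting) = 0.012696 / 0.231234 ≈ 0.055

Pr[root rot | wilting] ≈ 0.055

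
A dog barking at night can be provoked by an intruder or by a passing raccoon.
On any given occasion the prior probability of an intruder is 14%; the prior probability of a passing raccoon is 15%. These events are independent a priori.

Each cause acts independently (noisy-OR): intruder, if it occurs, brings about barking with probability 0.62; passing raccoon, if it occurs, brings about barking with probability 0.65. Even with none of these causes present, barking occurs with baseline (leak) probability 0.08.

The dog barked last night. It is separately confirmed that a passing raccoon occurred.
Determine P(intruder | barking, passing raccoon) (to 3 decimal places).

P(intruder | barking, passing raccoon) ≈ 0.174

Under noisy-OR, P(barking | causes) = 1 − (1−0.08)·∏(1−qᵢ) over the active causes.
By total probability over both values of intruder:
  P(barking | passing raccoon) = 0.678*0.86 + 0.87764*0.14
        = 0.583080 + 0.122870 = 0.705950
Keeping only the intruder-present terms gives 0.122870, so
  P(intruder | barking, passing raccoon) = 0.122870 / 0.705950 ≈ 0.174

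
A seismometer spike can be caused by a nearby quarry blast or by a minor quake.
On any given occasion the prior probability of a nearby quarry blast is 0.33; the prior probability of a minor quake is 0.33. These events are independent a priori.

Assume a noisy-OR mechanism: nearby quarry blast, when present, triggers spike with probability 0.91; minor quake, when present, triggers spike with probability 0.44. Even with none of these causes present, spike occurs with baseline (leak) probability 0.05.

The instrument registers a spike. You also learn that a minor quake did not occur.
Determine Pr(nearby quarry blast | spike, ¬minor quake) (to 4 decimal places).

Pr(nearby quarry blast | spike, ¬minor quake) ≈ 0.9001

Under noisy-OR, P(spike | causes) = 1 − (1−0.05)·∏(1−qᵢ) over the active causes.
Numerator (weight on configurations with nearby quarry blast): 0.9145·0.33 = 0.301785
Denominator P(spike | ¬minor quake): 0.05·0.67 + 0.9145·0.33 = 0.335285
Posterior = 0.301785 / 0.335285 ≈ 0.9001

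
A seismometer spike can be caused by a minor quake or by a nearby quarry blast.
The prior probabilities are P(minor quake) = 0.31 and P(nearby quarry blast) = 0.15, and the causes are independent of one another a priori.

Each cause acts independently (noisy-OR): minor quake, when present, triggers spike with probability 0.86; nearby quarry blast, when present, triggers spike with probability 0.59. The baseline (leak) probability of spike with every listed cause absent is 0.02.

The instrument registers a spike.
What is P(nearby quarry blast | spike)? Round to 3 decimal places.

Under noisy-OR, P(spike | causes) = 1 − (1−0.02)·∏(1−qᵢ) over the active causes.
Sum P(spike|·) weighted by the priors over the 4 (minor quake, nearby quarry blast) configurations:
  P(spike) = 0.02·0.69·0.85 + 0.5982·0.69·0.15 + 0.8628·0.31·0.85 + 0.943748·0.31·0.15
        = 0.011730 + 0.061914 + 0.227348 + 0.043884 = 0.344876
The terms with nearby quarry blast present sum to 0.105798, so
  P(nearby quarry blast | spike) = 0.105798 / 0.344876 ≈ 0.307

P(nearby quarry blast | spike) ≈ 0.307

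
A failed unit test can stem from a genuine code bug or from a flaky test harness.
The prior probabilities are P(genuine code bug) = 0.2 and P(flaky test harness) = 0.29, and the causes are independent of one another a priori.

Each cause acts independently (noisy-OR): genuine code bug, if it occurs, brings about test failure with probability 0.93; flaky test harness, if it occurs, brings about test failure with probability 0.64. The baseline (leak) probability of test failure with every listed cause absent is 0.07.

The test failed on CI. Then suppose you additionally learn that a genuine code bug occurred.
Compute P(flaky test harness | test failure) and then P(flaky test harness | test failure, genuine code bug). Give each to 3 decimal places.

Under noisy-OR, P(test failure | causes) = 1 − (1−0.07)·∏(1−qᵢ) over the active causes.
P(test failure) = 0.07*0.8*0.71 + 0.6652*0.8*0.29 + 0.9349*0.2*0.71 + 0.976564*0.2*0.29 = 0.039760 + 0.154326 + 0.132756 + 0.056641 = 0.383483
The flaky test harness-present share is 0.154326 + 0.056641 = 0.210967.
P(flaky test harness | test failure) = 0.210967 / 0.383483 ≈ 0.550

Now also conditioning on genuine code bug=true:
P(test failure | genuine code bug) = 0.9349×0.71 + 0.976564×0.29 = 0.663779 + 0.283204 = 0.946983
Restricting to configurations with flaky test harness present: 0.976564×0.29 = 0.283204.
So P(flaky test harness | test failure, genuine code bug) = 0.283204/0.946983 ≈ 0.299.
This is intercausal reasoning (explaining away): once genuine code bug accounts for the test failure, flaky test harness becomes less likely.

P(flaky test harness | test failure) ≈ 0.550; P(flaky test harness | test failure, genuine code bug) ≈ 0.299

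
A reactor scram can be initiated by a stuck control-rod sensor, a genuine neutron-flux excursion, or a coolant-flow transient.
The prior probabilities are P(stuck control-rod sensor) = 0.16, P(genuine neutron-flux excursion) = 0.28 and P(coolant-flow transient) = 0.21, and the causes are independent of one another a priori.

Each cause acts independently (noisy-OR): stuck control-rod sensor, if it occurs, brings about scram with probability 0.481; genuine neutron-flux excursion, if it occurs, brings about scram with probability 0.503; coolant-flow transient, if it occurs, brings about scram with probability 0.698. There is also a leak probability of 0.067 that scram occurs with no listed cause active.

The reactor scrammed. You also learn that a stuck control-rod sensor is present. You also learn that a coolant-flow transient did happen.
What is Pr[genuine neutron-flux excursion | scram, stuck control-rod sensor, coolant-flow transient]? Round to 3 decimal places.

Pr[genuine neutron-flux excursion | scram, stuck control-rod sensor, coolant-flow transient] ≈ 0.297

Under noisy-OR, P(scram | causes) = 1 − (1−0.067)·∏(1−qᵢ) over the active causes.
P(scram | stuck control-rod sensor, coolant-flow transient) = 0.853763*0.72 + 0.92732*0.28 = 0.614709 + 0.259650 = 0.874359
Of this, 0.259650 comes from 0.92732*0.28 (the genuine neutron-flux excursion=true cases).
P(genuine neutron-flux excursion | scram, stuck control-rod sensor, coolant-flow transient) = 0.259650 / 0.874359 ≈ 0.297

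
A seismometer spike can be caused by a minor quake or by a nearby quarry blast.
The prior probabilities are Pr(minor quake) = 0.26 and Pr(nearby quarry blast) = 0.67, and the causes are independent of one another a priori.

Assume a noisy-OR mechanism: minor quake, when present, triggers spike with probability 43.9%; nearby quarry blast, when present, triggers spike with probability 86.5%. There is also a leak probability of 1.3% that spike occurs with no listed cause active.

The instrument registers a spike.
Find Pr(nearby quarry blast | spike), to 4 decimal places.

Under noisy-OR, P(spike | causes) = 1 − (1−0.013)·∏(1−qᵢ) over the active causes.
P(spike) = 0.013×0.74×0.33 + 0.866755×0.74×0.67 + 0.446293×0.26×0.33 + 0.92525×0.26×0.67 = 0.003175 + 0.429737 + 0.038292 + 0.161179 = 0.632383
The nearby quarry blast-present share is 0.429737 + 0.161179 = 0.590916.
P(nearby quarry blast | spike) = 0.590916 / 0.632383 ≈ 0.9344

Pr(nearby quarry blast | spike) ≈ 0.9344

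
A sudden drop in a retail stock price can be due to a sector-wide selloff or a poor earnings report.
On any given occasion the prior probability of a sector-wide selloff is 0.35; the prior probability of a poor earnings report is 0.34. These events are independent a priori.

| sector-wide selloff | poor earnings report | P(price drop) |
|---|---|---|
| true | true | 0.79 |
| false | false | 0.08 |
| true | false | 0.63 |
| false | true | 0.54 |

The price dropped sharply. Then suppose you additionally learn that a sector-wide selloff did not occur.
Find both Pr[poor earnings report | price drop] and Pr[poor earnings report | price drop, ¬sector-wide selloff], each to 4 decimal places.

Pr[poor earnings report | price drop] ≈ 0.5426; Pr[poor earnings report | price drop, ¬sector-wide selloff] ≈ 0.7766

Sum P(price drop|·) weighted by the priors over the 4 (sector-wide selloff, poor earnings report) configurations:
  P(price drop) = 0.08×0.65×0.66 + 0.54×0.65×0.34 + 0.63×0.35×0.66 + 0.79×0.35×0.34
        = 0.034320 + 0.119340 + 0.145530 + 0.094010 = 0.393200
Keeping only the poor earnings report-present terms gives 0.213350, so
  P(poor earnings report | price drop) = 0.213350 / 0.393200 ≈ 0.5426

Now condition on the additional information:
P(price drop | ¬sector-wide selloff) = 0.08·0.66 + 0.54·0.34 = 0.052800 + 0.183600 = 0.236400
Restricting to configurations with poor earnings report present: 0.54·0.34 = 0.183600.
Hence the posterior is 0.183600/0.236400 ≈ 0.7766.
With sector-wide selloff excluded, poor earnings report must carry more of the explanatory weight for the price drop.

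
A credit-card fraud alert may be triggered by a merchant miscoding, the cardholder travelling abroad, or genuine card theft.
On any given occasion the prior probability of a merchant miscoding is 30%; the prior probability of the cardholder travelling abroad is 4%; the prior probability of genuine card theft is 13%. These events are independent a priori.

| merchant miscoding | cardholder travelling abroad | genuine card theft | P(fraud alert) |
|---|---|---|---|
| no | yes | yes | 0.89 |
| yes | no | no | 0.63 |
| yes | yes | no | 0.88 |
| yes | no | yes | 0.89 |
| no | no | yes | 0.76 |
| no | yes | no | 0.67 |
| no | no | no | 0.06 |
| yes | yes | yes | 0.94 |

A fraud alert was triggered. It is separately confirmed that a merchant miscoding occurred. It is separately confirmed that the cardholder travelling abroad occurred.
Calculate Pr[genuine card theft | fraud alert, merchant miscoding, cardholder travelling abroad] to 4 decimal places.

Pr[genuine card theft | fraud alert, merchant miscoding, cardholder travelling abroad] ≈ 0.1376

P(fraud alert | merchant miscoding, cardholder travelling abroad) = 0.88·0.87 + 0.94·0.13 = 0.765600 + 0.122200 = 0.887800
The genuine card theft-present share is 0.94·0.13 = 0.122200.
P(genuine card theft | fraud alert, merchant miscoding, cardholder travelling abroad) = 0.122200 / 0.887800 ≈ 0.1376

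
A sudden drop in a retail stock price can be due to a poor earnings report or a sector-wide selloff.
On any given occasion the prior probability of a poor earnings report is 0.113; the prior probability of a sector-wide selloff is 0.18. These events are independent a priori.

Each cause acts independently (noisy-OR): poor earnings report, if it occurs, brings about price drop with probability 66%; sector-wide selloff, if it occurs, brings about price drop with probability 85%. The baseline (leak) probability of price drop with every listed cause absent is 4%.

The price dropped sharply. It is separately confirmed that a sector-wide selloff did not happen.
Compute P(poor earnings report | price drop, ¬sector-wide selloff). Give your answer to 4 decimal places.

P(poor earnings report | price drop, ¬sector-wide selloff) ≈ 0.6821

Under noisy-OR, P(price drop | causes) = 1 − (1−0.04)·∏(1−qᵢ) over the active causes.
Weight on poor earnings report=true, given the evidence: 0.6736×0.113 = 0.076117
Denominator P(price drop | ¬sector-wide selloff): 0.04×0.887 + 0.6736×0.113 = 0.111597
Posterior = 0.076117 / 0.111597 ≈ 0.6821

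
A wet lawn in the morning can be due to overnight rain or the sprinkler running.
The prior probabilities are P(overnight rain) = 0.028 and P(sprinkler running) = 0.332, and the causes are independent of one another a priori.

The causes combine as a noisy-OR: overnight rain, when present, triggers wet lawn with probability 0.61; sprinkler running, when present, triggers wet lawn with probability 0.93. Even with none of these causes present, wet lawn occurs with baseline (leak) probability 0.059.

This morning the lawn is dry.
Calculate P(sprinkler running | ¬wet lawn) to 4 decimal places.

P(sprinkler running | ¬wet lawn) ≈ 0.0336

Under noisy-OR, P(wet lawn | causes) = 1 − (1−0.059)·∏(1−qᵢ) over the active causes.
Weight on sprinkler running=true, given the evidence: 0.021257 + 0.000239 = 0.021496
Denominator P(¬wet lawn): 0.941*0.972*0.668 + 0.06587*0.972*0.332 + 0.36699*0.028*0.668 + 0.025689*0.028*0.332 = 0.639348
P(sprinkler running | ¬wet lawn) = 0.021496/0.639348 ≈ 0.0336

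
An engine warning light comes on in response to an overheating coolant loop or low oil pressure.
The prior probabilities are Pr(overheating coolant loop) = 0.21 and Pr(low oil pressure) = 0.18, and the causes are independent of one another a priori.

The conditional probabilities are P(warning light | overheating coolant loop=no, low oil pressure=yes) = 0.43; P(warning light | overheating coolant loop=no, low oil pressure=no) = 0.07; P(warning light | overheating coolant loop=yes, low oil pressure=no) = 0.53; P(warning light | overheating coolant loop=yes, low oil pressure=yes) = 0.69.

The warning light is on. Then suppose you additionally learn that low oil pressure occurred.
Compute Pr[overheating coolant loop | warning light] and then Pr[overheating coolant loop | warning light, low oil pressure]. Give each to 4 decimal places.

Pr[overheating coolant loop | warning light] ≈ 0.5242; Pr[overheating coolant loop | warning light, low oil pressure] ≈ 0.2990

P(warning light) = 0.07×0.79×0.82 + 0.43×0.79×0.18 + 0.53×0.21×0.82 + 0.69×0.21×0.18 = 0.045346 + 0.061146 + 0.091266 + 0.026082 = 0.223840
Restricting to configurations with overheating coolant loop present: 0.091266 + 0.026082 = 0.117348.
P(overheating coolant loop | warning light) = 0.117348 / 0.223840 ≈ 0.5242

With the extra evidence:
Numerator (weight on configurations with overheating coolant loop): 0.69*0.21 = 0.144900
The normalizing constant is 0.43*0.79 + 0.69*0.21 = 0.484600
P(overheating coolant loop | warning light, low oil pressure) = 0.144900/0.484600 ≈ 0.2990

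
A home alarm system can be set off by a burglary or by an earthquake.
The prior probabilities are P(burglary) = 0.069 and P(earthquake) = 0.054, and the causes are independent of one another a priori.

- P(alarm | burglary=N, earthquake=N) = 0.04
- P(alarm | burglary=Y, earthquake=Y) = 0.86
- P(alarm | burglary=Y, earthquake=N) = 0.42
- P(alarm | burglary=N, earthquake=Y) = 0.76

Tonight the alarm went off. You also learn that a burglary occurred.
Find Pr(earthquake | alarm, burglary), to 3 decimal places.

P(alarm | burglary) = 0.42×0.946 + 0.86×0.054 = 0.397320 + 0.046440 = 0.443760
The earthquake-present share is 0.86×0.054 = 0.046440.
Hence the posterior is 0.046440/0.443760 ≈ 0.105.

Pr(earthquake | alarm, burglary) ≈ 0.105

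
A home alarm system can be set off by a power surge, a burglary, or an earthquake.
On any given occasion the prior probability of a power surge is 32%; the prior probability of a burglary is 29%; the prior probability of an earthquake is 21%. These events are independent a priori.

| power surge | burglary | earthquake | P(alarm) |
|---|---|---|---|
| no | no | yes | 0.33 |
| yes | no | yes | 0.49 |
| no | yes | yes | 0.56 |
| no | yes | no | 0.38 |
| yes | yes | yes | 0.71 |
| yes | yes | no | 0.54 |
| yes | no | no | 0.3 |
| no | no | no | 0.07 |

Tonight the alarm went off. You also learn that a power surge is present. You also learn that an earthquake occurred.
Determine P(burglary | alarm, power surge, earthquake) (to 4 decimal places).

Enumerate both values of burglary and weight by the priors:
  P(alarm | power surge, earthquake) = 0.49*0.71 + 0.71*0.29
        = 0.347900 + 0.205900 = 0.553800
The terms with burglary present sum to 0.205900, so
  P(burglary | alarm, power surge, earthquake) = 0.205900 / 0.553800 ≈ 0.3718

P(burglary | alarm, power surge, earthquake) ≈ 0.3718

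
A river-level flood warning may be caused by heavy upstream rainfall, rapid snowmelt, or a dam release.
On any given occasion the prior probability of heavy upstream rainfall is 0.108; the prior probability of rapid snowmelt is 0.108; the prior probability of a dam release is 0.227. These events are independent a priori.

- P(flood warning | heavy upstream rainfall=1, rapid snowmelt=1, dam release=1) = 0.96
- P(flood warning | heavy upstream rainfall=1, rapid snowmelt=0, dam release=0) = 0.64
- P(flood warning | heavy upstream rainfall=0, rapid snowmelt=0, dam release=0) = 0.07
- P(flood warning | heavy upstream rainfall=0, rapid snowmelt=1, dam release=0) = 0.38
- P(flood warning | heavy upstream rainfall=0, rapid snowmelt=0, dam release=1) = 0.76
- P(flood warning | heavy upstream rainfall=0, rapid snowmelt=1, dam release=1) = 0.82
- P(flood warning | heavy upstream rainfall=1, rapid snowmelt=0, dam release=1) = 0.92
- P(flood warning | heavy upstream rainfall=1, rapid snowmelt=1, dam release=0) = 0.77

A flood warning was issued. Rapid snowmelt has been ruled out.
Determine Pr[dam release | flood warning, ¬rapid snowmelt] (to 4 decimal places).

Pr[dam release | flood warning, ¬rapid snowmelt] ≈ 0.6344

Enumerate the 4 (heavy upstream rainfall, dam release) configurations and weight by the priors:
  P(flood warning | ¬rapid snowmelt) = 0.07*0.892*0.773 + 0.76*0.892*0.227 + 0.64*0.108*0.773 + 0.92*0.108*0.227
        = 0.048266 + 0.153888 + 0.053430 + 0.022555 = 0.278139
The terms with dam release present sum to 0.176443, so
  P(dam release | flood warning, ¬rapid snowmelt) = 0.176443 / 0.278139 ≈ 0.6344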